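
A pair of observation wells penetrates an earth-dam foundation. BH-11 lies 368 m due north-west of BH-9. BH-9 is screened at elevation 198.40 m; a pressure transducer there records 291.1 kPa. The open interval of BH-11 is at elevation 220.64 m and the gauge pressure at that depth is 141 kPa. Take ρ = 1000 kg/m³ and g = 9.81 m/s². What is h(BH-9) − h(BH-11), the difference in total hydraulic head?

Δh ≈ -6.94 m

Pressure head at BH-9: ψ = P/(ρg) = 291.1×1000 / (1000 × 9.81) = 29.67 m.
Total head at BH-9: h = z + ψ = 198.40 + 29.67 = 228.07 m.
Pressure head at BH-11: ψ = P/(ρg) = 141×1000 / (1000 × 9.81) = 14.37 m.
Total head at BH-11: h = z + ψ = 220.64 + 14.37 = 235.01 m.
Head difference: h(BH-9) − h(BH-11) = 228.07 − 235.01 = -6.94 m.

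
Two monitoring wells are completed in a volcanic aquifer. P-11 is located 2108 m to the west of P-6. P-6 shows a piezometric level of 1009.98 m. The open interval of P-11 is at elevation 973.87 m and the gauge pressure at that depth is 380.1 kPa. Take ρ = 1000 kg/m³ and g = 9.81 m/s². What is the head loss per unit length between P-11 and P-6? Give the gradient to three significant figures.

Total head at P-6: h = 1009.98 m (water level in the piezometer is the total head).
Pressure head at P-11: ψ = P/(ρg) = 380.1×1000 / (1000 × 9.81) = 38.75 m.
Total head at P-11: h = z + ψ = 973.87 + 38.75 = 1012.62 m.
Head difference: h(P-6) − h(P-11) = 1009.98 − 1012.62 = -2.64 m.
Hydraulic gradient: i = |Δh| / L = 2.64 / 2108 = 0.00125.

i ≈ 0.00125 m/m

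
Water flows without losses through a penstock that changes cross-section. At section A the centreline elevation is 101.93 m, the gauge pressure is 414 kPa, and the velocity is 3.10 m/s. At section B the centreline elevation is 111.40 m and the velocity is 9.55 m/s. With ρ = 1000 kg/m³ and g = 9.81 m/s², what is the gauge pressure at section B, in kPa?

P₂ ≈ 280 kPa

Pressure head at A: ψ₁ = P₁/(ρg) = 414×1000 / (1000 × 9.81) = 42.20 m.
Velocity heads: v₁²/2g = 3.10²/19.62 = 0.490 m; v₂²/2g = 9.55²/19.62 = 4.648 m.
Total head H = z₁ + ψ₁ + v₁²/2g = 101.93 + 42.20 + 0.490 = 144.62 m.
ψ₂ = H − z₂ − v₂²/2g = 144.62 − 111.40 − 4.648 = 28.57 m.
P₂ = ρgψ₂ = 1000 × 9.81 × 28.57 ≈ 280 kPa.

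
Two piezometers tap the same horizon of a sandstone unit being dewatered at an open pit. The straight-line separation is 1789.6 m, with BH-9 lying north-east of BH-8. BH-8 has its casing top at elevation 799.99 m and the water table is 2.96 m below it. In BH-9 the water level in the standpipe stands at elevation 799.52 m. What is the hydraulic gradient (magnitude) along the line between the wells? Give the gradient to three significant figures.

Total head at BH-8: h = 799.99 − 2.96 = 797.03 m.
Total head at BH-9: h = 799.52 m (water level in the piezometer is the total head).
Head difference: h(BH-8) − h(BH-9) = 797.03 − 799.52 = -2.49 m.
Hydraulic gradient: i = |Δh| / L = 2.49 / 1789.6 = 0.00139.

i ≈ 0.00139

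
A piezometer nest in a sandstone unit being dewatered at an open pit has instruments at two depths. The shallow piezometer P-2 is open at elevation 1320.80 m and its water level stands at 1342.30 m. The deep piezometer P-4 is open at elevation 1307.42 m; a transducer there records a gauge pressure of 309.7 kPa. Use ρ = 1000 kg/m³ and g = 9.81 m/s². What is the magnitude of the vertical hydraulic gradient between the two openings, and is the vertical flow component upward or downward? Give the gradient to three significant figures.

Total head at P-2: h = 1342.30 m (water level in the standpipe).
Pressure head at P-4: ψ = P/(ρg) = 309.7×1000 / (1000 × 9.81) = 31.57 m.
Total head at P-4: h = z + ψ = 1307.42 + 31.57 = 1338.99 m.
Δh = h(P-2) − h(P-4) = 1342.30 − 1338.99 = 3.31 m.
Vertical separation Δz = 1320.80 − 1307.42 = 13.38 m.
|i_v| = |Δh| / Δz = 3.31 / 13.38 = 0.247.
Head is higher in the shallow piezometer, so vertical flow is downward (recharge condition).

|i_v| ≈ 0.247; vertical flow is downward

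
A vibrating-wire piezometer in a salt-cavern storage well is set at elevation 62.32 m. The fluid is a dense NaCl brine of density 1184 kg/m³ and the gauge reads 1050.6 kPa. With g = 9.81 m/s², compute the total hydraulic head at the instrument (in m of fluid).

h ≈ 152.77 m

ψ = P/(ρg) = 1050.6×1000 / (1184 × 9.81) = 90.45 m.
h = z + ψ = 62.32 + 90.45 = 152.77 m.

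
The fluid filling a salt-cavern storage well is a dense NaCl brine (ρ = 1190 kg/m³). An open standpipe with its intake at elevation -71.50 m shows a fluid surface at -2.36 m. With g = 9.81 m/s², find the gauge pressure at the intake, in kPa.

Pressure head ψ = h − z = -2.36 − (-71.50) = 69.14 m.
P = ρgψ = 1190 × 9.81 × 69.14 = 807133 Pa ≈ 807 kPa.

P ≈ 807 kPa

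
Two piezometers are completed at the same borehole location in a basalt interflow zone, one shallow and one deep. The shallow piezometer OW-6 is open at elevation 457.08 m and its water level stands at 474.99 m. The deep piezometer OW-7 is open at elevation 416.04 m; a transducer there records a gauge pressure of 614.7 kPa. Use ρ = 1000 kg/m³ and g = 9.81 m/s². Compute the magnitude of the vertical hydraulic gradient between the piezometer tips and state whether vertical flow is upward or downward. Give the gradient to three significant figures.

|i_v| ≈ 0.0904; vertical flow is upward

Total head at OW-6: h = 474.99 m (water level in the standpipe).
Pressure head at OW-7: ψ = P/(ρg) = 614.7×1000 / (1000 × 9.81) = 62.66 m.
Total head at OW-7: h = z + ψ = 416.04 + 62.66 = 478.70 m.
Δh = h(OW-6) − h(OW-7) = 474.99 − 478.70 = -3.71 m.
Vertical separation Δz = 457.08 − 416.04 = 41.04 m.
|i_v| = |Δh| / Δz = 3.71 / 41.04 = 0.0904.
Head is higher in the deep piezometer, so vertical flow is upward (discharge condition).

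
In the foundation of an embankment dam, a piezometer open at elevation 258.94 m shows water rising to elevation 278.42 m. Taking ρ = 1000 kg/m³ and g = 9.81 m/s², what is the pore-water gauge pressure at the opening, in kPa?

P ≈ 191 kPa

Pressure head ψ = h − z = 278.42 − 258.94 = 19.48 m.
P = ρgψ = 1000 × 9.81 × 19.48 = 191099 Pa ≈ 191 kPa.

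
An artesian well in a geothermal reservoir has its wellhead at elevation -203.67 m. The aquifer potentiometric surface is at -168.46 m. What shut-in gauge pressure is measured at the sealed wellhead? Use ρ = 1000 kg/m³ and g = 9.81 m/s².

Head above the cap: Δh = -168.46 − (-203.67) = 35.21 m.
P = ρgΔh = 1000 × 9.81 × 35.21 = 345410 Pa ≈ 345 kPa.

P ≈ 345 kPa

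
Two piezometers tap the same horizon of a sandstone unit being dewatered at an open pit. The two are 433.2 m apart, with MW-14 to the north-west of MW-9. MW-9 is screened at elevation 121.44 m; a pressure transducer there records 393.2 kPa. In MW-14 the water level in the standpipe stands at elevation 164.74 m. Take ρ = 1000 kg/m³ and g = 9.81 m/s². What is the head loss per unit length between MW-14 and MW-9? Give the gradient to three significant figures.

Pressure head at MW-9: ψ = P/(ρg) = 393.2×1000 / (1000 × 9.81) = 40.08 m.
Total head at MW-9: h = z + ψ = 121.44 + 40.08 = 161.52 m.
Total head at MW-14: h = 164.74 m (water level in the piezometer is the total head).
Head difference: h(MW-9) − h(MW-14) = 161.52 − 164.74 = -3.22 m.
Hydraulic gradient: i = |Δh| / L = 3.22 / 433.2 = 0.00743.

i ≈ 0.00743 m/m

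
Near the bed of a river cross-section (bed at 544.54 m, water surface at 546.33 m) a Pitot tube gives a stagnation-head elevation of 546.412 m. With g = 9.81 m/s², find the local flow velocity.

v ≈ 1.27 m/s

Near the bed, under hydrostatic conditions, the piezometric head (z + ψ) equals the free-surface elevation, 546.33 m.
Velocity head = total − piezometric = 546.412 − 546.33 = 0.082 m.
v = √(2g·h_v) = √(2 × 9.81 × 0.082) = 1.27 m/s.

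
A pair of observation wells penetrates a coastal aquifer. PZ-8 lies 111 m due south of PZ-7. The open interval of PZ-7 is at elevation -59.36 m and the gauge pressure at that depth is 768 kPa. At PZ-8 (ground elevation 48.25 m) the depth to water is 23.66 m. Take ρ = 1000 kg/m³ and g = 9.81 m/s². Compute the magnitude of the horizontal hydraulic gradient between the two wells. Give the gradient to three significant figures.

Pressure head at PZ-7: ψ = P/(ρg) = 768×1000 / (1000 × 9.81) = 78.29 m.
Total head at PZ-7: h = z + ψ = -59.36 + 78.29 = 18.93 m.
Total head at PZ-8: h = 48.25 − 23.66 = 24.59 m.
Head difference: h(PZ-7) − h(PZ-8) = 18.93 − 24.59 = -5.66 m.
Hydraulic gradient: i = |Δh| / L = 5.66 / 111 = 0.0510.

i ≈ 0.0510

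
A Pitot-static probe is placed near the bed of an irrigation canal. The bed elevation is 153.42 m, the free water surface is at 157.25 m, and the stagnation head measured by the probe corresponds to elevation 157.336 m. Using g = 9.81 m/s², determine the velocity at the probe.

Near the bed, under hydrostatic conditions, the piezometric head (z + ψ) equals the free-surface elevation, 157.25 m.
Velocity head = total − piezometric = 157.336 − 157.25 = 0.086 m.
v = √(2g·h_v) = √(2 × 9.81 × 0.086) = 1.30 m/s.

v ≈ 1.30 m/s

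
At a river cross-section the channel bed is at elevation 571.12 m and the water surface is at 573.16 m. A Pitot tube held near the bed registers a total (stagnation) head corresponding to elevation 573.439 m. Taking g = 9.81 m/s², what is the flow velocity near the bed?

v ≈ 2.34 m/s

Near the bed, under hydrostatic conditions, the piezometric head (z + ψ) equals the free-surface elevation, 573.16 m.
Velocity head = total − piezometric = 573.439 − 573.16 = 0.279 m.
v = √(2g·h_v) = √(2 × 9.81 × 0.279) = 2.34 m/s.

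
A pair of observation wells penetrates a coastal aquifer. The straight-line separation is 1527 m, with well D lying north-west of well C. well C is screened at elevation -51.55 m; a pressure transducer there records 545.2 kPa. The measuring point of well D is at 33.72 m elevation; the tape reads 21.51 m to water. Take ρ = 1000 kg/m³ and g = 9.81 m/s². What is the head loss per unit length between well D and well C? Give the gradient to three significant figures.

i ≈ 0.00536 m/m

Pressure head at well C: ψ = P/(ρg) = 545.2×1000 / (1000 × 9.81) = 55.58 m.
Total head at well C: h = z + ψ = -51.55 + 55.58 = 4.03 m.
Total head at well D: h = 33.72 − 21.51 = 12.21 m.
Head difference: h(well C) − h(well D) = 4.03 − 12.21 = -8.18 m.
Hydraulic gradient: i = |Δh| / L = 8.18 / 1527 = 0.00536.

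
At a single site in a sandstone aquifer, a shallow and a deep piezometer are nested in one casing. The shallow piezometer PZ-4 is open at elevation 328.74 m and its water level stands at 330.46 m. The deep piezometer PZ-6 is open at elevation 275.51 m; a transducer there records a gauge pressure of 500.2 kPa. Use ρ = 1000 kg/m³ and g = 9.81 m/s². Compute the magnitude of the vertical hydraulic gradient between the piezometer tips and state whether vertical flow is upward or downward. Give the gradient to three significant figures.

Total head at PZ-4: h = 330.46 m (water level in the standpipe).
Pressure head at PZ-6: ψ = P/(ρg) = 500.2×1000 / (1000 × 9.81) = 50.99 m.
Total head at PZ-6: h = z + ψ = 275.51 + 50.99 = 326.50 m.
Δh = h(PZ-4) − h(PZ-6) = 330.46 − 326.50 = 3.96 m.
Vertical separation Δz = 328.74 − 275.51 = 53.23 m.
|i_v| = |Δh| / Δz = 3.96 / 53.23 = 0.0744.
Head is higher in the shallow piezometer, so vertical flow is downward (recharge condition).

|i_v| ≈ 0.0744; vertical flow is downward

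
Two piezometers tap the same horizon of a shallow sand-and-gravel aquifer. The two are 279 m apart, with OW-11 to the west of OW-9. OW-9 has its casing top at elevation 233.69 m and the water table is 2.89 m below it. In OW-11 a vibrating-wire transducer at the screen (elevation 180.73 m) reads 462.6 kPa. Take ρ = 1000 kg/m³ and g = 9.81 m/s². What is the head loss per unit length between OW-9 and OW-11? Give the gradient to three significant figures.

Total head at OW-9: h = 233.69 − 2.89 = 230.80 m.
Pressure head at OW-11: ψ = P/(ρg) = 462.6×1000 / (1000 × 9.81) = 47.16 m.
Total head at OW-11: h = z + ψ = 180.73 + 47.16 = 227.89 m.
Head difference: h(OW-9) − h(OW-11) = 230.80 − 227.89 = 2.91 m.
Hydraulic gradient: i = |Δh| / L = 2.91 / 279 = 0.0104.

i ≈ 0.0104 m/m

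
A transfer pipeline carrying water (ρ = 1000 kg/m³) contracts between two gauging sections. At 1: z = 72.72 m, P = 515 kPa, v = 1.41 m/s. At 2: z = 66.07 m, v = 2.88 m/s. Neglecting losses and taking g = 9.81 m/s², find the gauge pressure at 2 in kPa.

P₂ ≈ 577 kPa

Pressure head at 1: ψ₁ = P₁/(ρg) = 515×1000 / (1000 × 9.81) = 52.50 m.
Velocity heads: v₁²/2g = 1.41²/19.62 = 0.101 m; v₂²/2g = 2.88²/19.62 = 0.423 m.
Total head H = z₁ + ψ₁ + v₁²/2g = 72.72 + 52.50 + 0.101 = 125.32 m.
ψ₂ = H − z₂ − v₂²/2g = 125.32 − 66.07 − 0.423 = 58.83 m.
P₂ = ρgψ₂ = 1000 × 9.81 × 58.83 ≈ 577 kPa.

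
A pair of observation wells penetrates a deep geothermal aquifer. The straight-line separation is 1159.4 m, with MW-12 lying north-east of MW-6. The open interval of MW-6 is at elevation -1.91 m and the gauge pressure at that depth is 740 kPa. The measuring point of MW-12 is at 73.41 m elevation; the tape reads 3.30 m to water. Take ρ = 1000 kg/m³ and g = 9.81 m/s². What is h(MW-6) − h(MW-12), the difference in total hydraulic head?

Pressure head at MW-6: ψ = P/(ρg) = 740×1000 / (1000 × 9.81) = 75.43 m.
Total head at MW-6: h = z + ψ = -1.91 + 75.43 = 73.52 m.
Total head at MW-12: h = 73.41 − 3.30 = 70.11 m.
Head difference: h(MW-6) − h(MW-12) = 73.52 − 70.11 = 3.41 m.

Δh ≈ 3.41 m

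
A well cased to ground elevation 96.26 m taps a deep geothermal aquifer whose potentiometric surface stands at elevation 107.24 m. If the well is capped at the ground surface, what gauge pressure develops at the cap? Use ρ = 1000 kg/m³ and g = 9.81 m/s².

P ≈ 108 kPa

Head above the cap: Δh = 107.24 − 96.26 = 10.98 m.
P = ρgΔh = 1000 × 9.81 × 10.98 = 107714 Pa ≈ 108 kPa.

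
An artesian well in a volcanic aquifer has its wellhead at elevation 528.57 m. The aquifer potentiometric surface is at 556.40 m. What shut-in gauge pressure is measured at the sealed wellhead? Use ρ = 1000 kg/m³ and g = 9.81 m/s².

P ≈ 273 kPa

Head above the cap: Δh = 556.40 − 528.57 = 27.83 m.
P = ρgΔh = 1000 × 9.81 × 27.83 = 273012 Pa ≈ 273 kPa.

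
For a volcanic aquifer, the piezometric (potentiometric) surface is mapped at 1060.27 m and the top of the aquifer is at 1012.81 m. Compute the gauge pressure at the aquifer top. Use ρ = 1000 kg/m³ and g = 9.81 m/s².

Pressure head at the aquifer top: ψ = h − z = 1060.27 − 1012.81 = 47.46 m.
P = ρgψ = 1000 × 9.81 × 47.46 = 465583 Pa ≈ 466 kPa.

P ≈ 466 kPa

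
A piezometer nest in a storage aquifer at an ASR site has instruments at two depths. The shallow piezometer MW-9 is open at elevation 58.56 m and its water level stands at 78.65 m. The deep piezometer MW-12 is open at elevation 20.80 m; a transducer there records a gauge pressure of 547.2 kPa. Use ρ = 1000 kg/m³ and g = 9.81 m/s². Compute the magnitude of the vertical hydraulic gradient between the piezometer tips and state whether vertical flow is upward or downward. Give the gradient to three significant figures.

Total head at MW-9: h = 78.65 m (water level in the standpipe).
Pressure head at MW-12: ψ = P/(ρg) = 547.2×1000 / (1000 × 9.81) = 55.78 m.
Total head at MW-12: h = z + ψ = 20.80 + 55.78 = 76.58 m.
Δh = h(MW-9) − h(MW-12) = 78.65 − 76.58 = 2.07 m.
Vertical separation Δz = 58.56 − 20.80 = 37.76 m.
|i_v| = |Δh| / Δz = 2.07 / 37.76 = 0.0548.
Head is higher in the shallow piezometer, so vertical flow is downward (recharge condition).

|i_v| ≈ 0.0548; vertical flow is downward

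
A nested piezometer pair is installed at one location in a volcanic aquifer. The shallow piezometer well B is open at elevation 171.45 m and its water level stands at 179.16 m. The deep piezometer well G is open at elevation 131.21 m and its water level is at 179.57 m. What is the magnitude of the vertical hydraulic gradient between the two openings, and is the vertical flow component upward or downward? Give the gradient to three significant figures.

|i_v| ≈ 0.0102; vertical flow is upward

Total head at well B: h = 179.16 m (water level in the standpipe).
Total head at well G: h = 179.57 m.
Δh = h(well B) − h(well G) = 179.16 − 179.57 = -0.41 m.
Vertical separation Δz = 171.45 − 131.21 = 40.24 m.
|i_v| = |Δh| / Δz = 0.41 / 40.24 = 0.0102.
Head is higher in the deep piezometer, so vertical flow is upward (discharge condition).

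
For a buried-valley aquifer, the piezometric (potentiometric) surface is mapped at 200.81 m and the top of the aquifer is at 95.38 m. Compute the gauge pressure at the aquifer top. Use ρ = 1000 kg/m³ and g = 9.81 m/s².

P ≈ 1030 kPa

Pressure head at the aquifer top: ψ = h − z = 200.81 − 95.38 = 105.43 m.
P = ρgψ = 1000 × 9.81 × 105.43 = 1034268 Pa ≈ 1030 kPa.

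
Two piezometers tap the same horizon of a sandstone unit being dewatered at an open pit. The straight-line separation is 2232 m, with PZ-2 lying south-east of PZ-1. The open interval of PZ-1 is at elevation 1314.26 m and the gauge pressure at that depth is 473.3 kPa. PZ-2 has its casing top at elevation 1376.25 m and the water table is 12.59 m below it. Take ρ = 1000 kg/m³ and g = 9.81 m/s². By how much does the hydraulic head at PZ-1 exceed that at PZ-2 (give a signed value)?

Δh ≈ -1.15 m

Pressure head at PZ-1: ψ = P/(ρg) = 473.3×1000 / (1000 × 9.81) = 48.25 m.
Total head at PZ-1: h = z + ψ = 1314.26 + 48.25 = 1362.51 m.
Total head at PZ-2: h = 1376.25 − 12.59 = 1363.66 m.
Head difference: h(PZ-1) − h(PZ-2) = 1362.51 − 1363.66 = -1.15 m.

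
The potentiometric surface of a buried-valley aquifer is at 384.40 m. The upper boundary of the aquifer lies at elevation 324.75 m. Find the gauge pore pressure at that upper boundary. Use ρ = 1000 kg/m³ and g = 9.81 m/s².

Pressure head at the aquifer top: ψ = h − z = 384.40 − 324.75 = 59.65 m.
P = ρgψ = 1000 × 9.81 × 59.65 = 585166 Pa ≈ 585 kPa.

P ≈ 585 kPa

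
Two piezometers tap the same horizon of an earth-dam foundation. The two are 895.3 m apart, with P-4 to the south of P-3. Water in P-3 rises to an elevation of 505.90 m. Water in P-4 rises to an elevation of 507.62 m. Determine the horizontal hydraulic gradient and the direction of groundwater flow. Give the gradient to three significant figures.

Total head at P-3: h = 505.90 m (water level in the piezometer is the total head).
Total head at P-4: h = 507.62 m (water level in the piezometer is the total head).
Head difference: h(P-3) − h(P-4) = 505.90 − 507.62 = -1.72 m.
Hydraulic gradient: i = |Δh| / L = 1.72 / 895.3 = 0.00192.
Flow is from higher to lower head: from P-4 toward P-3, i.e. toward the north.

i ≈ 0.00192; groundwater flows toward the north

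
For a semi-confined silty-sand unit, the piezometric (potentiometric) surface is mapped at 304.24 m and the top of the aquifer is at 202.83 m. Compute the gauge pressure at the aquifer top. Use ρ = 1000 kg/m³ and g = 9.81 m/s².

P ≈ 995 kPa

Pressure head at the aquifer top: ψ = h − z = 304.24 − 202.83 = 101.41 m.
P = ρgψ = 1000 × 9.81 × 101.41 = 994832 Pa ≈ 995 kPa.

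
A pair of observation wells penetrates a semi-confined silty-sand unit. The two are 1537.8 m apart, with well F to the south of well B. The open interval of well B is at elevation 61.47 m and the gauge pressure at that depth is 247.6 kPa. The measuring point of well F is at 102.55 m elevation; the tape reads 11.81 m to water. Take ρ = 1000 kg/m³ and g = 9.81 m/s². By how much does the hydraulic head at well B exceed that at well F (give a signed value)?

Δh ≈ -4.03 m

Pressure head at well B: ψ = P/(ρg) = 247.6×1000 / (1000 × 9.81) = 25.24 m.
Total head at well B: h = z + ψ = 61.47 + 25.24 = 86.71 m.
Total head at well F: h = 102.55 − 11.81 = 90.74 m.
Head difference: h(well B) − h(well F) = 86.71 − 90.74 = -4.03 m.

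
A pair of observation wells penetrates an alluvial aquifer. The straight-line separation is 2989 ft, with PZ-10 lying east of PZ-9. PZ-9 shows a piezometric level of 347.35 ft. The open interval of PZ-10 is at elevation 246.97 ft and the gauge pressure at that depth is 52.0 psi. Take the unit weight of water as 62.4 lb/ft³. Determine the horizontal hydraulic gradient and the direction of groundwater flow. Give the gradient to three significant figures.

Total head at PZ-9: h = 347.35 ft (water level in the piezometer is the total head).
Pressure head at PZ-10: ψ = 144·P/γ = 144 × 52.0 / 62.4 = 120.00 ft.
Total head at PZ-10: h = z + ψ = 246.97 + 120.00 = 366.97 ft.
Head difference: h(PZ-9) − h(PZ-10) = 347.35 − 366.97 = -19.62 ft.
Hydraulic gradient: i = |Δh| / L = 19.62 / 2989 = 0.00656.
Flow is from higher to lower head: from PZ-10 toward PZ-9, i.e. toward the west.

i ≈ 0.00656; groundwater flows toward the west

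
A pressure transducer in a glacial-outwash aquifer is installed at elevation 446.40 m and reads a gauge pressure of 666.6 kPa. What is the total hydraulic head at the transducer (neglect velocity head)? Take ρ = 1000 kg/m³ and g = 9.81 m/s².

ψ = P/(ρg) = 666.6×1000 / (1000 × 9.81) = 67.95 m.
h = z + ψ = 446.40 + 67.95 = 514.35 m.

h ≈ 514.35 m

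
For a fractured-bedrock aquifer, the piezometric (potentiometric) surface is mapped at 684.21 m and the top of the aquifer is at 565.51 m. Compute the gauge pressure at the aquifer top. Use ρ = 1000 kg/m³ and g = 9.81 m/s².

P ≈ 1160 kPa

Pressure head at the aquifer top: ψ = h − z = 684.21 − 565.51 = 118.70 m.
P = ρgψ = 1000 × 9.81 × 118.70 = 1164447 Pa ≈ 1160 kPa.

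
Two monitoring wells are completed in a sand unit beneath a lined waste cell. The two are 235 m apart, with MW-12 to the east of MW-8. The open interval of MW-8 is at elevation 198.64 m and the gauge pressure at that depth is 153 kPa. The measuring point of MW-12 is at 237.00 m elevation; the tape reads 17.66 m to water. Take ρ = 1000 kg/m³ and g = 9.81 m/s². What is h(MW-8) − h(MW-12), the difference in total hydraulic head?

Δh ≈ -5.10 m

Pressure head at MW-8: ψ = P/(ρg) = 153×1000 / (1000 × 9.81) = 15.60 m.
Total head at MW-8: h = z + ψ = 198.64 + 15.60 = 214.24 m.
Total head at MW-12: h = 237.00 − 17.66 = 219.34 m.
Head difference: h(MW-8) − h(MW-12) = 214.24 − 219.34 = -5.10 m.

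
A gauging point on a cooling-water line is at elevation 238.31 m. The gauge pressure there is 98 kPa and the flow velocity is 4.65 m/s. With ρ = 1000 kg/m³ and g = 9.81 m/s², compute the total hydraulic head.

Pressure head ψ = P/(ρg) = 98×1000 / (1000 × 9.81) = 9.99 m.
Velocity head = v²/(2g) = 4.65² / (2 × 9.81) = 1.102 m.
h = z + ψ + v²/(2g) = 238.31 + 9.99 + 1.102 = 249.40 m.

h ≈ 249.40 m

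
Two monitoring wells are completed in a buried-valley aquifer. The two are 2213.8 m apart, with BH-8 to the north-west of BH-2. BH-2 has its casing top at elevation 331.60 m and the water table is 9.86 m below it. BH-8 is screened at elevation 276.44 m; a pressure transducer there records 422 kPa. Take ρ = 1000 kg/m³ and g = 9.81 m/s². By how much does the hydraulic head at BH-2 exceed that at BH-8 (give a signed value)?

Total head at BH-2: h = 331.60 − 9.86 = 321.74 m.
Pressure head at BH-8: ψ = P/(ρg) = 422×1000 / (1000 × 9.81) = 43.02 m.
Total head at BH-8: h = z + ψ = 276.44 + 43.02 = 319.46 m.
Head difference: h(BH-2) − h(BH-8) = 321.74 − 319.46 = 2.28 m.

Δh ≈ 2.28 m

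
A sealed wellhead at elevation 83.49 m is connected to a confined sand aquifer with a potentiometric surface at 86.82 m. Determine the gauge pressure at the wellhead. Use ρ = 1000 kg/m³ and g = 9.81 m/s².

Head above the cap: Δh = 86.82 − 83.49 = 3.33 m.
P = ρgΔh = 1000 × 9.81 × 3.33 = 32667 Pa ≈ 32.7 kPa.

P ≈ 32.7 kPa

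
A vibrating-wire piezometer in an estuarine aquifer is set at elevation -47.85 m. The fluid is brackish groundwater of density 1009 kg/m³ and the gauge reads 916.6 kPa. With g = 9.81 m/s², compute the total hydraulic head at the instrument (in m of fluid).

h ≈ 44.75 m

ψ = P/(ρg) = 916.6×1000 / (1009 × 9.81) = 92.60 m.
h = z + ψ = -47.85 + 92.60 = 44.75 m.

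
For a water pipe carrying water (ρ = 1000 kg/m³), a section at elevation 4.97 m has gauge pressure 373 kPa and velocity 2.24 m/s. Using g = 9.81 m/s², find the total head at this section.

Pressure head ψ = P/(ρg) = 373×1000 / (1000 × 9.81) = 38.02 m.
Velocity head = v²/(2g) = 2.24² / (2 × 9.81) = 0.256 m.
h = z + ψ + v²/(2g) = 4.97 + 38.02 + 0.256 = 43.25 m.

h ≈ 43.25 m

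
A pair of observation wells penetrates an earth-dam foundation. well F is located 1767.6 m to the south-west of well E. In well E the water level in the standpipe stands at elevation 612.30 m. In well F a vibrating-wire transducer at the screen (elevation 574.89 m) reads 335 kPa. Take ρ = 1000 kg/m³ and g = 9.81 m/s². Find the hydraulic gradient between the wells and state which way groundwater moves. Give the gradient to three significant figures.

i ≈ 0.00184; groundwater flows toward the south-west

Total head at well E: h = 612.30 m (water level in the piezometer is the total head).
Pressure head at well F: ψ = P/(ρg) = 335×1000 / (1000 × 9.81) = 34.15 m.
Total head at well F: h = z + ψ = 574.89 + 34.15 = 609.04 m.
Head difference: h(well E) − h(well F) = 612.30 − 609.04 = 3.26 m.
Hydraulic gradient: i = |Δh| / L = 3.26 / 1767.6 = 0.00184.
Flow is from higher to lower head: from well E toward well F, i.e. toward the south-west.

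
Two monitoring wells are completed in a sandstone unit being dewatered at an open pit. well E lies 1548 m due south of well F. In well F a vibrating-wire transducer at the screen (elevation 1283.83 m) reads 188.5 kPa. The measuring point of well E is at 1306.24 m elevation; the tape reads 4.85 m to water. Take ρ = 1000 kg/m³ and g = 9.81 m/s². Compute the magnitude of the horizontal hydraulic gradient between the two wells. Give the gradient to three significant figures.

i ≈ 0.00107

Pressure head at well F: ψ = P/(ρg) = 188.5×1000 / (1000 × 9.81) = 19.22 m.
Total head at well F: h = z + ψ = 1283.83 + 19.22 = 1303.05 m.
Total head at well E: h = 1306.24 − 4.85 = 1301.39 m.
Head difference: h(well F) − h(well E) = 1303.05 − 1301.39 = 1.66 m.
Hydraulic gradient: i = |Δh| / L = 1.66 / 1548 = 0.00107.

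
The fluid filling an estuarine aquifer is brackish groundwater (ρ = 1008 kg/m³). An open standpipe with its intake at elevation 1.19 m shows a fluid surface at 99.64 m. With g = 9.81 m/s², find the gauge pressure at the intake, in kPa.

P ≈ 974 kPa

Pressure head ψ = h − z = 99.64 − 1.19 = 98.45 m.
P = ρgψ = 1008 × 9.81 × 98.45 = 973521 Pa ≈ 974 kPa.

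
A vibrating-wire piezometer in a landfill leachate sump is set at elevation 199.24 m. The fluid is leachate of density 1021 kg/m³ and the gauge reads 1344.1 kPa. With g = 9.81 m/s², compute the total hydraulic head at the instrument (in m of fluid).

ψ = P/(ρg) = 1344.1×1000 / (1021 × 9.81) = 134.20 m.
h = z + ψ = 199.24 + 134.20 = 333.44 m.

h ≈ 333.44 m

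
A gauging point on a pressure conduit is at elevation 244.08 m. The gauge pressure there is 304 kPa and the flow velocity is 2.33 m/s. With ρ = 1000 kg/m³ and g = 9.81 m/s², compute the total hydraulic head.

Pressure head ψ = P/(ρg) = 304×1000 / (1000 × 9.81) = 30.99 m.
Velocity head = v²/(2g) = 2.33² / (2 × 9.81) = 0.277 m.
h = z + ψ + v²/(2g) = 244.08 + 30.99 + 0.277 = 275.35 m.

h ≈ 275.35 m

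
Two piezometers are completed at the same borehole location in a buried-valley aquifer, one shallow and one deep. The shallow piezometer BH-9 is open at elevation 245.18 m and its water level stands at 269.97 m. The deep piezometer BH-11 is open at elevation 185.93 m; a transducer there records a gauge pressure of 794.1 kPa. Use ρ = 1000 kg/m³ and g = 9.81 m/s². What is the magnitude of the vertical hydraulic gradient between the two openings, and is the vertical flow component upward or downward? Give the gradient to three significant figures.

|i_v| ≈ 0.0522; vertical flow is downward

Total head at BH-9: h = 269.97 m (water level in the standpipe).
Pressure head at BH-11: ψ = P/(ρg) = 794.1×1000 / (1000 × 9.81) = 80.95 m.
Total head at BH-11: h = z + ψ = 185.93 + 80.95 = 266.88 m.
Δh = h(BH-9) − h(BH-11) = 269.97 − 266.88 = 3.09 m.
Vertical separation Δz = 245.18 − 185.93 = 59.25 m.
|i_v| = |Δh| / Δz = 3.09 / 59.25 = 0.0522.
Head is higher in the shallow piezometer, so vertical flow is downward (recharge condition).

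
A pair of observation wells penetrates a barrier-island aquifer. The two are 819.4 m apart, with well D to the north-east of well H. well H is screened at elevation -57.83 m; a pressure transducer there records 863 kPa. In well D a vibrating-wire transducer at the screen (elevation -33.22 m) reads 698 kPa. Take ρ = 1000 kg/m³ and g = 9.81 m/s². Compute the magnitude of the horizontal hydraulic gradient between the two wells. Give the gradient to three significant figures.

Pressure head at well H: ψ = P/(ρg) = 863×1000 / (1000 × 9.81) = 87.97 m.
Total head at well H: h = z + ψ = -57.83 + 87.97 = 30.14 m.
Pressure head at well D: ψ = P/(ρg) = 698×1000 / (1000 × 9.81) = 71.15 m.
Total head at well D: h = z + ψ = -33.22 + 71.15 = 37.93 m.
Head difference: h(well H) − h(well D) = 30.14 − 37.93 = -7.79 m.
Hydraulic gradient: i = |Δh| / L = 7.79 / 819.4 = 0.00951.

i ≈ 0.00951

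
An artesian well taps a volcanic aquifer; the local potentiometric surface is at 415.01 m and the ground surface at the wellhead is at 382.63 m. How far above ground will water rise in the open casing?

≈ 32.38 m above ground

Water rises to the potentiometric surface, so the rise above ground = 415.01 − 382.63 = 32.38 m.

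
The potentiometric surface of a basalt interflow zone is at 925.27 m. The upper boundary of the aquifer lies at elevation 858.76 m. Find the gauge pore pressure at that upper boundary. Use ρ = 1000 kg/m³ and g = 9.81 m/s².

Pressure head at the aquifer top: ψ = h − z = 925.27 − 858.76 = 66.51 m.
P = ρgψ = 1000 × 9.81 × 66.51 = 652463 Pa ≈ 652 kPa.

P ≈ 652 kPa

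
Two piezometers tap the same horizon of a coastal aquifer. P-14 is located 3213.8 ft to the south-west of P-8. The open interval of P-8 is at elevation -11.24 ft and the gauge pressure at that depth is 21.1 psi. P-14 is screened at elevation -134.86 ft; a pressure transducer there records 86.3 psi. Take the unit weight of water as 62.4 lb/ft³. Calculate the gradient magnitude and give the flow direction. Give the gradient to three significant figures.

i ≈ 0.00835; groundwater flows toward the north-east

Pressure head at P-8: ψ = 144·P/γ = 144 × 21.1 / 62.4 = 48.69 ft.
Total head at P-8: h = z + ψ = -11.24 + 48.69 = 37.45 ft.
Pressure head at P-14: ψ = 144·P/γ = 144 × 86.3 / 62.4 = 199.15 ft.
Total head at P-14: h = z + ψ = -134.86 + 199.15 = 64.29 ft.
Head difference: h(P-8) − h(P-14) = 37.45 − 64.29 = -26.84 ft.
Hydraulic gradient: i = |Δh| / L = 26.84 / 3213.8 = 0.00835.
Flow is from higher to lower head: from P-14 toward P-8, i.e. toward the north-east.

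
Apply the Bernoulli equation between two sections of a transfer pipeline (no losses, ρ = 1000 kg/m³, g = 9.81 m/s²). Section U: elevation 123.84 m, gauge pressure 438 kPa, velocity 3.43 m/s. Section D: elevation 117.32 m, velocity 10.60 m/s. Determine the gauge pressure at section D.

P₂ ≈ 452 kPa

Pressure head at U: ψ₁ = P₁/(ρg) = 438×1000 / (1000 × 9.81) = 44.65 m.
Velocity heads: v₁²/2g = 3.43²/19.62 = 0.600 m; v₂²/2g = 10.60²/19.62 = 5.727 m.
Total head H = z₁ + ψ₁ + v₁²/2g = 123.84 + 44.65 + 0.600 = 169.09 m.
ψ₂ = H − z₂ − v₂²/2g = 169.09 − 117.32 − 5.727 = 46.04 m.
P₂ = ρgψ₂ = 1000 × 9.81 × 46.04 ≈ 452 kPa.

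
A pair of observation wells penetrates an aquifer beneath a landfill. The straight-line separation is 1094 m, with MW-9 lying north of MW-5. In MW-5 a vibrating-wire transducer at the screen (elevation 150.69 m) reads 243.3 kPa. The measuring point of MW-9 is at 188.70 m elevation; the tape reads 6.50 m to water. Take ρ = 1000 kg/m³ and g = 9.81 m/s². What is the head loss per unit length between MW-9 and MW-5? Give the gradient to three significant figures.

i ≈ 0.00613 m/m

Pressure head at MW-5: ψ = P/(ρg) = 243.3×1000 / (1000 × 9.81) = 24.80 m.
Total head at MW-5: h = z + ψ = 150.69 + 24.80 = 175.49 m.
Total head at MW-9: h = 188.70 − 6.50 = 182.20 m.
Head difference: h(MW-5) − h(MW-9) = 175.49 − 182.20 = -6.71 m.
Hydraulic gradient: i = |Δh| / L = 6.71 / 1094 = 0.00613.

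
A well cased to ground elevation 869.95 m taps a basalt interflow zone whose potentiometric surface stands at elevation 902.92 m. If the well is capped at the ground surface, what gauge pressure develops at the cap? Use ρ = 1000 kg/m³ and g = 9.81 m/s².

P ≈ 323 kPa

Head above the cap: Δh = 902.92 − 869.95 = 32.97 m.
P = ρgΔh = 1000 × 9.81 × 32.97 = 323436 Pa ≈ 323 kPa.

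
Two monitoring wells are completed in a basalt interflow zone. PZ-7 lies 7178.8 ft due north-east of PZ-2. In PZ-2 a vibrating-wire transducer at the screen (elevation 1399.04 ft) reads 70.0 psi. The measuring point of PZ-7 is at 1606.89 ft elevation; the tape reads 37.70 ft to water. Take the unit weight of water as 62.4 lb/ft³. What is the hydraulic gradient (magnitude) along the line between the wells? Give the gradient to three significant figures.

Pressure head at PZ-2: ψ = 144·P/γ = 144 × 70.0 / 62.4 = 161.54 ft.
Total head at PZ-2: h = z + ψ = 1399.04 + 161.54 = 1560.58 ft.
Total head at PZ-7: h = 1606.89 − 37.70 = 1569.19 ft.
Head difference: h(PZ-2) − h(PZ-7) = 1560.58 − 1569.19 = -8.61 ft.
Hydraulic gradient: i = |Δh| / L = 8.61 / 7178.8 = 0.00120.

i ≈ 0.00120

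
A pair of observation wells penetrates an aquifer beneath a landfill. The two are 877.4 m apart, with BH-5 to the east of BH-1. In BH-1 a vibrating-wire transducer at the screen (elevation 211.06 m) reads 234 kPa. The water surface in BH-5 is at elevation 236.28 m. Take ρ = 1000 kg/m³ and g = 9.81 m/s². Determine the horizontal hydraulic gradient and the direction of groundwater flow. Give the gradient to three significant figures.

Pressure head at BH-1: ψ = P/(ρg) = 234×1000 / (1000 × 9.81) = 23.85 m.
Total head at BH-1: h = z + ψ = 211.06 + 23.85 = 234.91 m.
Total head at BH-5: h = 236.28 m (water level in the piezometer is the total head).
Head difference: h(BH-1) − h(BH-5) = 234.91 − 236.28 = -1.37 m.
Hydraulic gradient: i = |Δh| / L = 1.37 / 877.4 = 0.00156.
Flow is from higher to lower head: from BH-5 toward BH-1, i.e. toward the west.

i ≈ 0.00156; groundwater flows toward the west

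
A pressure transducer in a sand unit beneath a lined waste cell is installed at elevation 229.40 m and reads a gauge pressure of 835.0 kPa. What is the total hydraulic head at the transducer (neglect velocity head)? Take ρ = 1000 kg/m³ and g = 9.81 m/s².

ψ = P/(ρg) = 835.0×1000 / (1000 × 9.81) = 85.12 m.
h = z + ψ = 229.40 + 85.12 = 314.52 m.

h ≈ 314.52 m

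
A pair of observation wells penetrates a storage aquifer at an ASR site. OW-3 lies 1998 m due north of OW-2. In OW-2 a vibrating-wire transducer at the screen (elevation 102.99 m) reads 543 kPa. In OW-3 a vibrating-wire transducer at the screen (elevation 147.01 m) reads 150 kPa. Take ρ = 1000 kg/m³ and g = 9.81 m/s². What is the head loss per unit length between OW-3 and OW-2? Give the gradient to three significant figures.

i ≈ 0.00198 m/m

Pressure head at OW-2: ψ = P/(ρg) = 543×1000 / (1000 × 9.81) = 55.35 m.
Total head at OW-2: h = z + ψ = 102.99 + 55.35 = 158.34 m.
Pressure head at OW-3: ψ = P/(ρg) = 150×1000 / (1000 × 9.81) = 15.29 m.
Total head at OW-3: h = z + ψ = 147.01 + 15.29 = 162.30 m.
Head difference: h(OW-2) − h(OW-3) = 158.34 − 162.30 = -3.96 m.
Hydraulic gradient: i = |Δh| / L = 3.96 / 1998 = 0.00198.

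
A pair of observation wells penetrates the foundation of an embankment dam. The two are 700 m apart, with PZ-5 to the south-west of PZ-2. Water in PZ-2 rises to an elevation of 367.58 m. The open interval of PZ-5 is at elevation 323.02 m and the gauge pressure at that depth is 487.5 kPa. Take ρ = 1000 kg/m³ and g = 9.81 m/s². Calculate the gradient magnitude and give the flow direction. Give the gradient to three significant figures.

i ≈ 0.00733; groundwater flows toward the north-east

Total head at PZ-2: h = 367.58 m (water level in the piezometer is the total head).
Pressure head at PZ-5: ψ = P/(ρg) = 487.5×1000 / (1000 × 9.81) = 49.69 m.
Total head at PZ-5: h = z + ψ = 323.02 + 49.69 = 372.71 m.
Head difference: h(PZ-2) − h(PZ-5) = 367.58 − 372.71 = -5.13 m.
Hydraulic gradient: i = |Δh| / L = 5.13 / 700 = 0.00733.
Flow is from higher to lower head: from PZ-5 toward PZ-2, i.e. toward the north-east.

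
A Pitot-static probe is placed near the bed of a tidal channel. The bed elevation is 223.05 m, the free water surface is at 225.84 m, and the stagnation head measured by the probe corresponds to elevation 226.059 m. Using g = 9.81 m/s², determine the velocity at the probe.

v ≈ 2.07 m/s

Near the bed, under hydrostatic conditions, the piezometric head (z + ψ) equals the free-surface elevation, 225.84 m.
Velocity head = total − piezometric = 226.059 − 225.84 = 0.219 m.
v = √(2g·h_v) = √(2 × 9.81 × 0.219) = 2.07 m/s.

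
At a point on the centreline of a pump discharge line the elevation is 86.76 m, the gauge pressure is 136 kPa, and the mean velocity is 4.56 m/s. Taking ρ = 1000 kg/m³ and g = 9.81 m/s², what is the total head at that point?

Pressure head ψ = P/(ρg) = 136×1000 / (1000 × 9.81) = 13.86 m.
Velocity head = v²/(2g) = 4.56² / (2 × 9.81) = 1.060 m.
h = z + ψ + v²/(2g) = 86.76 + 13.86 + 1.060 = 101.68 m.

h ≈ 101.68 m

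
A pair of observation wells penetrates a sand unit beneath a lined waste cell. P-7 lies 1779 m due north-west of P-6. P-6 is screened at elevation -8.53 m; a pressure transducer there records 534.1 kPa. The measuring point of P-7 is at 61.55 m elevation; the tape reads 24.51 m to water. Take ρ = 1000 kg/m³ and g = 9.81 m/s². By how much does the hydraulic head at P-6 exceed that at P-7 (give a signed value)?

Δh ≈ 8.87 m

Pressure head at P-6: ψ = P/(ρg) = 534.1×1000 / (1000 × 9.81) = 54.44 m.
Total head at P-6: h = z + ψ = -8.53 + 54.44 = 45.91 m.
Total head at P-7: h = 61.55 − 24.51 = 37.04 m.
Head difference: h(P-6) − h(P-7) = 45.91 − 37.04 = 8.87 m.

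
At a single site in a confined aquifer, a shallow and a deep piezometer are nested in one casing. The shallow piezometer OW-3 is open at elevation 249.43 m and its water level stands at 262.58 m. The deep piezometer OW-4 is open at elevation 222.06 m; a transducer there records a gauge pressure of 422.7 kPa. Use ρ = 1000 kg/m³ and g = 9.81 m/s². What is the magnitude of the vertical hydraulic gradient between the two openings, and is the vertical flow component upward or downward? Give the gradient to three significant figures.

|i_v| ≈ 0.0939; vertical flow is upward

Total head at OW-3: h = 262.58 m (water level in the standpipe).
Pressure head at OW-4: ψ = P/(ρg) = 422.7×1000 / (1000 × 9.81) = 43.09 m.
Total head at OW-4: h = z + ψ = 222.06 + 43.09 = 265.15 m.
Δh = h(OW-3) − h(OW-4) = 262.58 − 265.15 = -2.57 m.
Vertical separation Δz = 249.43 − 222.06 = 27.37 m.
|i_v| = |Δh| / Δz = 2.57 / 27.37 = 0.0939.
Head is higher in the deep piezometer, so vertical flow is upward (discharge condition).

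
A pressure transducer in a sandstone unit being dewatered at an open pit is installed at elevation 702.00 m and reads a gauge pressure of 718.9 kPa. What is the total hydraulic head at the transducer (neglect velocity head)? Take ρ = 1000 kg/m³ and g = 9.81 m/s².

ψ = P/(ρg) = 718.9×1000 / (1000 × 9.81) = 73.28 m.
h = z + ψ = 702.00 + 73.28 = 775.28 m.

h ≈ 775.28 m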